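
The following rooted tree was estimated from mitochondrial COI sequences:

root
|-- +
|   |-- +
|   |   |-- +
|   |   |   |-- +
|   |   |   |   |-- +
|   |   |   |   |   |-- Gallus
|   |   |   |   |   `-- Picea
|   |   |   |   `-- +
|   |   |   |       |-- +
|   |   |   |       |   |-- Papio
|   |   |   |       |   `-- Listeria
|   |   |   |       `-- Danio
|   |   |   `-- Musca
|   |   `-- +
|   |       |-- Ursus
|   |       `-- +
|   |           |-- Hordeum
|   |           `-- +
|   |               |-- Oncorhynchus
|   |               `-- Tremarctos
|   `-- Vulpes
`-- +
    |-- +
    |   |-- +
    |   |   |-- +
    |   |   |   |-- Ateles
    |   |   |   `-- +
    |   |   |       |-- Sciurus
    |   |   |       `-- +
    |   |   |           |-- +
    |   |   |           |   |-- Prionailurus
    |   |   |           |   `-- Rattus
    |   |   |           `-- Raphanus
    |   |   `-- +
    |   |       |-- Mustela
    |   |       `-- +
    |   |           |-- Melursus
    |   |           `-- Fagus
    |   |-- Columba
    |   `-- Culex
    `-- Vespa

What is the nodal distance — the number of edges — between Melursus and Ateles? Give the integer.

5

The MRCA of Melursus and Ateles is the node subtending ((Ateles,(Sciurus,((Prionailurus,Rattus),Raphanus))),(Mustela,(Melursus,Fagus))).
From Melursus up to that node: 3 branches. From Ateles up to the same node: 2 branches. Total: 3 + 2 = 5.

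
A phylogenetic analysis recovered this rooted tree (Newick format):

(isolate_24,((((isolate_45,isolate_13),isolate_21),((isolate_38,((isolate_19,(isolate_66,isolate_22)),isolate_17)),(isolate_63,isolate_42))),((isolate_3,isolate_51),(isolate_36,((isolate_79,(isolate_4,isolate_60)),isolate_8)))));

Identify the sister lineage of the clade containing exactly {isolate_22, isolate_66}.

The clade containing exactly {isolate_22, isolate_66} attaches to the tree at the node subtending (isolate_19,(isolate_66,isolate_22)).
The other lineage descending from that same node — the sister group — is the single tip isolate_19.

isolate_19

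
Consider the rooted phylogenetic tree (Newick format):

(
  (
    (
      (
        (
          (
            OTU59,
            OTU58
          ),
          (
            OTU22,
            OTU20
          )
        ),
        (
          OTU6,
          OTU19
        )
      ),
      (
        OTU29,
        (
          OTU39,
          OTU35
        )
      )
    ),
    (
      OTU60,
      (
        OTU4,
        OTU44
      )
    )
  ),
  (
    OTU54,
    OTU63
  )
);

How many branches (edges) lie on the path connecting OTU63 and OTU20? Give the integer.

8

The MRCA of OTU63 and OTU20 is the root of the tree.
From OTU63 up to that node: 2 branches. From OTU20 up to the same node: 6 branches. Total: 2 + 6 = 8.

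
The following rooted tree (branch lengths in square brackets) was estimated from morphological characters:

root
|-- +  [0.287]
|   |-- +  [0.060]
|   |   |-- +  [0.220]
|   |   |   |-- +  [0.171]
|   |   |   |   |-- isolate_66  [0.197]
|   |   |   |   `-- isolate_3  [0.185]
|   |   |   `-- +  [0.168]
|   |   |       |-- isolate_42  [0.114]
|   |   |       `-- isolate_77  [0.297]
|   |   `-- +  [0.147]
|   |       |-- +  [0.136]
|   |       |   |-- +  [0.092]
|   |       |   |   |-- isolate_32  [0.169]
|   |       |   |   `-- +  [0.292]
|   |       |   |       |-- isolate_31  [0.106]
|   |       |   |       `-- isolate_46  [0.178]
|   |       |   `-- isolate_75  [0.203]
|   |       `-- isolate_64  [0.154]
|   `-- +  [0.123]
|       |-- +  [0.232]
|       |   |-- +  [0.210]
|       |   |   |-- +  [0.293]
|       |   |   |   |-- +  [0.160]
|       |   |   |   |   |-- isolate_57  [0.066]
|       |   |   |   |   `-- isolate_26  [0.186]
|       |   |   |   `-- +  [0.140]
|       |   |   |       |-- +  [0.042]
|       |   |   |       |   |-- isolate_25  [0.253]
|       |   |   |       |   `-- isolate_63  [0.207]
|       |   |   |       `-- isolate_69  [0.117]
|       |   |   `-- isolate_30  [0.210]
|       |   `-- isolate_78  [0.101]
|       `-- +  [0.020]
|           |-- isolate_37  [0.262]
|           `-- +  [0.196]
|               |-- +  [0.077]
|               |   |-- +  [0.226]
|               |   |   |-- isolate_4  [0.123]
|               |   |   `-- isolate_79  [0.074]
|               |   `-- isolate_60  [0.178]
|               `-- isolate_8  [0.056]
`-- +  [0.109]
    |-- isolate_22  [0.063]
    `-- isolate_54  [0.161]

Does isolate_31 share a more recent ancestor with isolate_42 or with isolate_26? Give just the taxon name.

isolate_42

The MRCA of isolate_31 and isolate_42 subtends (((isolate_66,isolate_3),(isolate_42,isolate_77)),(((isolate_32,(isolate_31,isolate_46)),isolate_75),isolate_64)) (9 taxa).
The MRCA of isolate_31 and isolate_26 subtends ((((isolate_66,isolate_3),(isolate_42,isolate_77)),(((isolate_32,(isolate_31,isolate_46)),isolate_75),isolate_64)),(((((isolate_57,isolate_26),((isolate_25,isolate_63),isolate_69)),isolate_30),isolate_78),(isolate_37,(((isolate_4,isolate_79),isolate_60),isolate_8)))) (21 taxa).
The first is nested inside the second, so isolate_31 shares a more recent common ancestor with isolate_42.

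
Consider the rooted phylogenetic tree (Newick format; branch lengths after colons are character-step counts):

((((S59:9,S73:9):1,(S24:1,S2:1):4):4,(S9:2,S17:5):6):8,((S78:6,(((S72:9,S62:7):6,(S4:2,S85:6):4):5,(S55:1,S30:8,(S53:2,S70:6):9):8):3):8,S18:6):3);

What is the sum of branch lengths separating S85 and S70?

The path runs S85 → … → MRCA → … → S70; the MRCA is the node subtending (((S72,S62),(S4,S85)),(S55,S30,(S53,S70))).
Branch lengths along that path: 6 + 4 + 5 + 8 + 9 + 6 = 38.

38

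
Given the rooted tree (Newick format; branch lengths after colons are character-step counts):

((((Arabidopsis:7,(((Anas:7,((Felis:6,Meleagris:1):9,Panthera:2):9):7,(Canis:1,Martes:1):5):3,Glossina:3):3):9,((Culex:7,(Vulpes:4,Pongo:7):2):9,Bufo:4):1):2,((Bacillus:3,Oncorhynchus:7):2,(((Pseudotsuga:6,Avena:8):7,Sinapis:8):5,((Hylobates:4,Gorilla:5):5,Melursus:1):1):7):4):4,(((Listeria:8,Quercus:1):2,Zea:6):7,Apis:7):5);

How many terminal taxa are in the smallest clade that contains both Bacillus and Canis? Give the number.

20

The MRCA of Bacillus and Canis is the node subtending (((Arabidopsis,(((Anas,((Felis,Meleagris),Panthera)),(Canis,Martes)),Glossina)),((Culex,(Vulpes,Pongo)),Bufo)),((Bacillus,Oncorhynchus),(((Pseudotsuga,Avena),Sinapis),((Hylobates,Gorilla),Melursus)))).
That clade contains 20 terminal taxa: Anas, Arabidopsis, Avena, Bacillus, Bufo, Canis, Culex, Felis, Glossina, Gorilla, Hylobates, Martes, Meleagris, Melursus, Oncorhynchus, Panthera, Pongo, Pseudotsuga, Sinapis, Vulpes.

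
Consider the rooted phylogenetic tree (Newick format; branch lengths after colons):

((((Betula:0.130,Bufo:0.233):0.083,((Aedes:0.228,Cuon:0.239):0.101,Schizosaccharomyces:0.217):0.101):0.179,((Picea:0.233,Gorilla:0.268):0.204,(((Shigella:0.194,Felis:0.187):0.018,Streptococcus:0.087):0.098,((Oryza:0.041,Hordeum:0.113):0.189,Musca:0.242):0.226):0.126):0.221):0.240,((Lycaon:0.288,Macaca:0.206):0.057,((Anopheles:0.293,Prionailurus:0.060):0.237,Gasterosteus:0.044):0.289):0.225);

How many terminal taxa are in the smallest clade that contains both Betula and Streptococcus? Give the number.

13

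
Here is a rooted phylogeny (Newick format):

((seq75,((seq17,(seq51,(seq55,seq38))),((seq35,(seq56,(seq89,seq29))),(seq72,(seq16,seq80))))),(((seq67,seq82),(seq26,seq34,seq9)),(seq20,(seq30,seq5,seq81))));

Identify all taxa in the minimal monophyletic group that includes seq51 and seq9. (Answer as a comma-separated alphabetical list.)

seq16, seq17, seq20, seq26, seq29, seq30, seq34, seq35, seq38, seq5, seq51, seq55, seq56, seq67, seq72, seq75, seq80, seq81, seq82, seq89, seq9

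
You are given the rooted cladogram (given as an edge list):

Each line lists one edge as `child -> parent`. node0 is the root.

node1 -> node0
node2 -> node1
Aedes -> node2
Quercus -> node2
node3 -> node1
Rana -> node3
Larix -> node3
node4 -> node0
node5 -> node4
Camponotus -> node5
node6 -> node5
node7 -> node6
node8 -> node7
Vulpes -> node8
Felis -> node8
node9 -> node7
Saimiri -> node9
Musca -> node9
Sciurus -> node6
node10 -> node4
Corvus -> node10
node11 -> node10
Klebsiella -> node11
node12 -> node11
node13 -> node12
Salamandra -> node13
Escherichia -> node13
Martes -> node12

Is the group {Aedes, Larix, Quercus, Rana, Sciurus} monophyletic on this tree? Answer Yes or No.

No

The MRCA of the listed taxa is the root, so the smallest clade containing them is the whole tree.
That clade also contains Camponotus, Corvus, Escherichia, Felis, Klebsiella, Martes, Musca, Saimiri, Salamandra, Vulpes, which are not in the proposed group, so the group is not monophyletic.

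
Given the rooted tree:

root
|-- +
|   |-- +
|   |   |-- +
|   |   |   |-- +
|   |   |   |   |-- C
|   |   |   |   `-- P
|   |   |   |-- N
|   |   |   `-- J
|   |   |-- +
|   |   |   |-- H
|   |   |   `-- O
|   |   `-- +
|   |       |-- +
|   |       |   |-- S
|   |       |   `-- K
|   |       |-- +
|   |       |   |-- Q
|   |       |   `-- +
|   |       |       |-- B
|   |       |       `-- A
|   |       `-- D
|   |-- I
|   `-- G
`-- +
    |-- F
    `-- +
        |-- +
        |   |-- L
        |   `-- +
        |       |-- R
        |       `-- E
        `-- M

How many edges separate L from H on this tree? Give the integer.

8

The MRCA of L and H is the root of the tree.
From L up to that node: 4 branches. From H up to the same node: 4 branches. Total: 4 + 4 = 8.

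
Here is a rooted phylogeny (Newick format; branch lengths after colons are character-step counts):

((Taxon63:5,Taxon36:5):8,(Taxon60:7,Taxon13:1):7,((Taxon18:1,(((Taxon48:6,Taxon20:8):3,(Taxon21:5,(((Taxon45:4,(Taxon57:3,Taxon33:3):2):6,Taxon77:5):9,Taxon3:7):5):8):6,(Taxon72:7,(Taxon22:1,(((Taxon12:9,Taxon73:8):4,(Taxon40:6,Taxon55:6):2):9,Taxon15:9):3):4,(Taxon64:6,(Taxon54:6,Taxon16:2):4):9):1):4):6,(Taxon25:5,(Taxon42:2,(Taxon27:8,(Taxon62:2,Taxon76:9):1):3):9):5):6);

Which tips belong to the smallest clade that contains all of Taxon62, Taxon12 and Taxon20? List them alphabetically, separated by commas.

Taxon12, Taxon15, Taxon16, Taxon18, Taxon20, Taxon21, Taxon22, Taxon25, Taxon27, Taxon3, Taxon33, Taxon40, Taxon42, Taxon45, Taxon48, Taxon54, Taxon55, Taxon57, Taxon62, Taxon64, Taxon72, Taxon73, Taxon76, Taxon77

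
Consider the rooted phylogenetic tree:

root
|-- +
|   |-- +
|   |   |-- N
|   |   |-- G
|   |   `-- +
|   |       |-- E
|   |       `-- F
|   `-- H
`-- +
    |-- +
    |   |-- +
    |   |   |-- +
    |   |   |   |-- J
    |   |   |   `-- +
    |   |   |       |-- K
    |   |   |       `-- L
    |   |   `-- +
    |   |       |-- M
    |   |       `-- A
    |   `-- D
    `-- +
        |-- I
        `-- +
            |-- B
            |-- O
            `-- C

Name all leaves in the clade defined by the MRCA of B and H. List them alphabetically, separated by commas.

Tracing B: it sits inside (B,O,C).
Tracing H: it sits inside ((N,G,(E,F)),H).
The smallest clade enclosing both is the whole tree (their MRCA is the root), so the answer is all 15 tips in alphabetical order.

A, B, C, D, E, F, G, H, I, J, K, L, M, N, O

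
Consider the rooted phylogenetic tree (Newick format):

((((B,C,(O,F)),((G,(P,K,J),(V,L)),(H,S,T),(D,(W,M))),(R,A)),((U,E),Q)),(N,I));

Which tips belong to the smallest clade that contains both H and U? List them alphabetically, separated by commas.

A, B, C, D, E, F, G, H, J, K, L, M, O, P, Q, R, S, T, U, V, W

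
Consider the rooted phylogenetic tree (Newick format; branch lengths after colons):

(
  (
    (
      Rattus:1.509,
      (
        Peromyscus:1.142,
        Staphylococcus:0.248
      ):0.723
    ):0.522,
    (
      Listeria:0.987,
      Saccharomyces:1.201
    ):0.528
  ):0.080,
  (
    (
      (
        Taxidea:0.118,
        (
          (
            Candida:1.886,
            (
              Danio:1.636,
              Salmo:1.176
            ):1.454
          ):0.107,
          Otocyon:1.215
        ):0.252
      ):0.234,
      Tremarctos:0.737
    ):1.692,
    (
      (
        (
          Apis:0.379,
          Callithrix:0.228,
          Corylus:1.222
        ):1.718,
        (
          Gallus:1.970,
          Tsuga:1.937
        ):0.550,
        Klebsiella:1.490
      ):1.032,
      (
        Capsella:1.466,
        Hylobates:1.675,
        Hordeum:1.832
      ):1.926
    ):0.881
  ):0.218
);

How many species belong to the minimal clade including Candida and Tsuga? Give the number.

15

The MRCA of Candida and Tsuga is the node subtending (((Taxidea,((Candida,(Danio,Salmo)),Otocyon)),Tremarctos),(((Apis,Callithrix,Corylus),(Gallus,Tsuga),Klebsiella),(Capsella,Hylobates,Hordeum))).
That clade contains 15 terminal taxa: Apis, Callithrix, Candida, Capsella, Corylus, Danio, Gallus, Hordeum, Hylobates, Klebsiella, Otocyon, Salmo, Taxidea, Tremarctos, Tsuga.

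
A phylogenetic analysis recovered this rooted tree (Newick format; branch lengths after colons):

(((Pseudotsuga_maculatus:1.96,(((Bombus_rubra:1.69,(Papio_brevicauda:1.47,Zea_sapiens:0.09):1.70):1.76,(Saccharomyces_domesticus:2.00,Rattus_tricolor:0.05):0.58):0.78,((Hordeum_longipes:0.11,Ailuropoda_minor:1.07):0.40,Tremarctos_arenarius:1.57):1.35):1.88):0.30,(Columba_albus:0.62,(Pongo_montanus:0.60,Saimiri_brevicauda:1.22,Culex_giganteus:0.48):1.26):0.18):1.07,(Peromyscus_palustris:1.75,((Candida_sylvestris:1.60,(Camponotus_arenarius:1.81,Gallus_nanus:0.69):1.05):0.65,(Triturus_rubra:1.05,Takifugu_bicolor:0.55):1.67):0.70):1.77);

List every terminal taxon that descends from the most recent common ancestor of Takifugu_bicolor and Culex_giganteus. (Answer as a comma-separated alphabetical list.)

Ailuropoda_minor, Bombus_rubra, Camponotus_arenarius, Candida_sylvestris, Columba_albus, Culex_giganteus, Gallus_nanus, Hordeum_longipes, Papio_brevicauda, Peromyscus_palustris, Pongo_montanus, Pseudotsuga_maculatus, Rattus_tricolor, Saccharomyces_domesticus, Saimiri_brevicauda, Takifugu_bicolor, Tremarctos_arenarius, Triturus_rubra, Zea_sapiens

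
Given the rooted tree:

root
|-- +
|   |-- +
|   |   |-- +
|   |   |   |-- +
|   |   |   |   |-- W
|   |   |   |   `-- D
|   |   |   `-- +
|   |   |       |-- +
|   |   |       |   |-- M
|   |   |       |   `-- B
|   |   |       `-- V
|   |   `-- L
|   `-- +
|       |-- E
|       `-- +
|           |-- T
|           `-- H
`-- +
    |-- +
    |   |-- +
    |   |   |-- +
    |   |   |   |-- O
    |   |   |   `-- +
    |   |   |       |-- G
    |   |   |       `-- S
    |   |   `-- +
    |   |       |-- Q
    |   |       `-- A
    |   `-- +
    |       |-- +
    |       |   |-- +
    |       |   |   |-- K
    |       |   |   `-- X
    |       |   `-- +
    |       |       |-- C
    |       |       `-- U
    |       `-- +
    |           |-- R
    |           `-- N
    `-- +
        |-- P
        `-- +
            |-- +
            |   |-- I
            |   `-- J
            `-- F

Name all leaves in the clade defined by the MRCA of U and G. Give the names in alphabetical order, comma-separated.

Tracing U: it sits inside (C,U).
Tracing G: it sits inside (G,S).
The smallest clade enclosing both is (((O,(G,S)),(Q,A)),(((K,X),(C,U)),(R,N))); the answer is its 11 terminal taxa in alphabetical order.

A, C, G, K, N, O, Q, R, S, U, X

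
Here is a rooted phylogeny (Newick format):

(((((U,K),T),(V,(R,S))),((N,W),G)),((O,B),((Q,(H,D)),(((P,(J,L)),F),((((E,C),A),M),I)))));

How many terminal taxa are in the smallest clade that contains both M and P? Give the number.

The MRCA of M and P is the node subtending (((P,(J,L)),F),((((E,C),A),M),I)).
That clade contains 9 terminal taxa: A, C, E, F, I, J, L, M, P.

9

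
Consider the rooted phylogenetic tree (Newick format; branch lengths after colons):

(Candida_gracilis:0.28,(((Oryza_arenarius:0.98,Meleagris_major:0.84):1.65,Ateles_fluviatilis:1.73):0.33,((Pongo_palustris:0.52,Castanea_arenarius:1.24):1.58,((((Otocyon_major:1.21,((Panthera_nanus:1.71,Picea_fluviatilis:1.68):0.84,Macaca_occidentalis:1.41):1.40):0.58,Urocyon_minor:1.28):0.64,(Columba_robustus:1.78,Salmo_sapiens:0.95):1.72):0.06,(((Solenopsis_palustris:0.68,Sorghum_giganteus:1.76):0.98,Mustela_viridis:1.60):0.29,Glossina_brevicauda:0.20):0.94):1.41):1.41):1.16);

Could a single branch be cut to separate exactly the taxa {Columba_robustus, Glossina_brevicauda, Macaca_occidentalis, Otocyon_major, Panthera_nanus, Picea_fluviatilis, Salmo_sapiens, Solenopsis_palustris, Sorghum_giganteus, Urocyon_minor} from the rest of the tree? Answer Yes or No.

The MRCA of the listed taxa subtends ((((Otocyon_major,((Panthera_nanus,Picea_fluviatilis),Macaca_occidentalis)),Urocyon_minor),(Columba_robustus,Salmo_sapiens)),(((Solenopsis_palustris,Sorghum_giganteus),Mustela_viridis),Glossina_brevicauda)).
That clade also contains Mustela_viridis, which is not in the proposed group, so the group is not monophyletic.

No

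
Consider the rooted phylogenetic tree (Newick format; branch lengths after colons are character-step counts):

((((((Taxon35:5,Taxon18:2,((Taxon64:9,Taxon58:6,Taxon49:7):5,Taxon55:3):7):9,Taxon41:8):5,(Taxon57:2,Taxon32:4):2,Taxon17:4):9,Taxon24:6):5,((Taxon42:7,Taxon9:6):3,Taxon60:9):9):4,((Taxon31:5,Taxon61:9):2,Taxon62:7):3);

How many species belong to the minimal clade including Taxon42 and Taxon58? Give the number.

The MRCA of Taxon42 and Taxon58 is the node subtending (((((Taxon35,Taxon18,((Taxon64,Taxon58,Taxon49),Taxon55)),Taxon41),(Taxon57,Taxon32),Taxon17),Taxon24),((Taxon42,Taxon9),Taxon60)).
That clade contains 14 terminal taxa: Taxon17, Taxon18, Taxon24, Taxon32, Taxon35, Taxon41, Taxon42, Taxon49, Taxon55, Taxon57, Taxon58, Taxon60, Taxon64, Taxon9.

14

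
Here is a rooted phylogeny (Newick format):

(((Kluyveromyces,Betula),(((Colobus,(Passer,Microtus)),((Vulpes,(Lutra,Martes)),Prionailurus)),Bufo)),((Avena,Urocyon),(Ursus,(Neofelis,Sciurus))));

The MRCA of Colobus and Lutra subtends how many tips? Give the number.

7

The MRCA of Colobus and Lutra is the node subtending ((Colobus,(Passer,Microtus)),((Vulpes,(Lutra,Martes)),Prionailurus)).
That clade contains 7 terminal taxa: Colobus, Lutra, Martes, Microtus, Passer, Prionailurus, Vulpes.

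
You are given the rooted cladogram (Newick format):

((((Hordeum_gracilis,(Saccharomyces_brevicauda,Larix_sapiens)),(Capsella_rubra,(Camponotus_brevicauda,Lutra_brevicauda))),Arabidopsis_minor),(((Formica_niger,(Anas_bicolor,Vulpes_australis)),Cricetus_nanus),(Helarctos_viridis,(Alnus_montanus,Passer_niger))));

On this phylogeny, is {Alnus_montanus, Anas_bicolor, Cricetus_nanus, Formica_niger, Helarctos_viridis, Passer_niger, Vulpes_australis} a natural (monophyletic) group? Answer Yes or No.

Yes

The most recent common ancestor of these taxa subtends (((Formica_niger,(Anas_bicolor,Vulpes_australis)),Cricetus_nanus),(Helarctos_viridis,(Alnus_montanus,Passer_niger))).
That clade has exactly 7 tips — every listed taxon and nothing else — so the group is monophyletic.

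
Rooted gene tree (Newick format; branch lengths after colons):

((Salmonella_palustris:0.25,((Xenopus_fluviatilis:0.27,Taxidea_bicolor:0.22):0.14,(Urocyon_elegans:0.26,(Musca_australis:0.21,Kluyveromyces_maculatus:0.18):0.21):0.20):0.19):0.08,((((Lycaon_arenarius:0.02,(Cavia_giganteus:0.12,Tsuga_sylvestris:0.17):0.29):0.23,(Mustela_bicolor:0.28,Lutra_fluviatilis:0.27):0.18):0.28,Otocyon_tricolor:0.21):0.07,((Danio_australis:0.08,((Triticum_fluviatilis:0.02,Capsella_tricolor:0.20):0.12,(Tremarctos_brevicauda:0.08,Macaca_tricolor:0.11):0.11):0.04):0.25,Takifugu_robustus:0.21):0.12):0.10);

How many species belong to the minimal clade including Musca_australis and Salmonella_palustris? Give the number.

The MRCA of Musca_australis and Salmonella_palustris is the node subtending (Salmonella_palustris,((Xenopus_fluviatilis,Taxidea_bicolor),(Urocyon_elegans,(Musca_australis,Kluyveromyces_maculatus)))).
That clade contains 6 terminal taxa: Kluyveromyces_maculatus, Musca_australis, Salmonella_palustris, Taxidea_bicolor, Urocyon_elegans, Xenopus_fluviatilis.

6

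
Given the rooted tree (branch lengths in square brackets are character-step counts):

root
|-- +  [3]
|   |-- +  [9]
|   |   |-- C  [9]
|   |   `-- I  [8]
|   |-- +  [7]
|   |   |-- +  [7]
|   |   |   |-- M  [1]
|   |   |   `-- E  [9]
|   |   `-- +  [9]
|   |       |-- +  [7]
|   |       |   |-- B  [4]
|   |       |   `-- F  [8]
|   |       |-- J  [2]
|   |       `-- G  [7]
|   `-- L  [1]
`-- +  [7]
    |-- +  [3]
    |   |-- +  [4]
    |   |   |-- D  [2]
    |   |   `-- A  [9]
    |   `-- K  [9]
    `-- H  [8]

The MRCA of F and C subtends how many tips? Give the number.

9

The MRCA of F and C is the node subtending ((C,I),((M,E),((B,F),J,G)),L).
That clade contains 9 terminal taxa: B, C, E, F, G, I, J, L, M.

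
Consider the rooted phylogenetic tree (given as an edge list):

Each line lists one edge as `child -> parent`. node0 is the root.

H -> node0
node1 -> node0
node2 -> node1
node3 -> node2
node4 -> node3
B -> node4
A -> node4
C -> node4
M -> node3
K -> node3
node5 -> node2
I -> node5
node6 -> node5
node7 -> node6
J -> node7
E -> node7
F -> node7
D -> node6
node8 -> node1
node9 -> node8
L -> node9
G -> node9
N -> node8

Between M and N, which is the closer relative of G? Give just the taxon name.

The MRCA of G and N subtends ((L,G),N) (3 taxa).
The MRCA of G and M subtends ((((B,A,C),M,K),(I,((J,E,F),D))),((L,G),N)) (13 taxa).
The first is nested inside the second, so G shares a more recent common ancestor with N.

N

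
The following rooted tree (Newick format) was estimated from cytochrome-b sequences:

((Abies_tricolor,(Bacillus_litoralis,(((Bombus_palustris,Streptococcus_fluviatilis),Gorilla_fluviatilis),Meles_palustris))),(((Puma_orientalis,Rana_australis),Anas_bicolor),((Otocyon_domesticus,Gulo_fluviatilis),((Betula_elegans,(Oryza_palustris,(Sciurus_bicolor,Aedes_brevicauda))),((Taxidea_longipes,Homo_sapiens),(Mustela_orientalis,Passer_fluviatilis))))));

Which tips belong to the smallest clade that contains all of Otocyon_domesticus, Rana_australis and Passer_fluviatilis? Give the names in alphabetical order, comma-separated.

Aedes_brevicauda, Anas_bicolor, Betula_elegans, Gulo_fluviatilis, Homo_sapiens, Mustela_orientalis, Oryza_palustris, Otocyon_domesticus, Passer_fluviatilis, Puma_orientalis, Rana_australis, Sciurus_bicolor, Taxidea_longipes

Tracing Otocyon_domesticus: it sits inside (Otocyon_domesticus,Gulo_fluviatilis).
Tracing Rana_australis: it sits inside (Puma_orientalis,Rana_australis).
Tracing Passer_fluviatilis: it sits inside (Mustela_orientalis,Passer_fluviatilis).
The smallest clade enclosing all 3 is (((Puma_orientalis,Rana_australis),Anas_bicolor),((Otocyon_domesticus,Gulo_fluviatilis),((Betula_elegans,(Oryza_palustris,(Sciurus_bicolor,Aedes_brevicauda))),((Taxidea_longipes,Homo_sapiens),(Mustela_orientalis,Passer_fluviatilis))))); the answer is its 13 terminal taxa in alphabetical order.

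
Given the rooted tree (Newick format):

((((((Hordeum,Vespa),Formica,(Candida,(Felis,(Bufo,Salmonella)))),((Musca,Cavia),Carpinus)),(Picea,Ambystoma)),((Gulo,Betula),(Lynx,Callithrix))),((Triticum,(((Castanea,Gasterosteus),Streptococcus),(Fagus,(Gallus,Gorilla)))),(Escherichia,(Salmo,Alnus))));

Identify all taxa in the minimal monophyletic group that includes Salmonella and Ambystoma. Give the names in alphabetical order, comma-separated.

Ambystoma, Bufo, Candida, Carpinus, Cavia, Felis, Formica, Hordeum, Musca, Picea, Salmonella, Vespa

Tracing Salmonella: it sits inside (Bufo,Salmonella).
Tracing Ambystoma: it sits inside (Picea,Ambystoma).
The smallest clade enclosing both is ((((Hordeum,Vespa),Formica,(Candida,(Felis,(Bufo,Salmonella)))),((Musca,Cavia),Carpinus)),(Picea,Ambystoma)); the answer is its 12 terminal taxa in alphabetical order.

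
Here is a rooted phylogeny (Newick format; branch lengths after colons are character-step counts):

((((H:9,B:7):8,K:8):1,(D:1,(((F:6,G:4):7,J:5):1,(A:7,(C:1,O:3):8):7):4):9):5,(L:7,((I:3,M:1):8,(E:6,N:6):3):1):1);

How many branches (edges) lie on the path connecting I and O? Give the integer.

10

The MRCA of I and O is the root of the tree.
From I up to that node: 4 branches. From O up to the same node: 6 branches. Total: 4 + 6 = 10.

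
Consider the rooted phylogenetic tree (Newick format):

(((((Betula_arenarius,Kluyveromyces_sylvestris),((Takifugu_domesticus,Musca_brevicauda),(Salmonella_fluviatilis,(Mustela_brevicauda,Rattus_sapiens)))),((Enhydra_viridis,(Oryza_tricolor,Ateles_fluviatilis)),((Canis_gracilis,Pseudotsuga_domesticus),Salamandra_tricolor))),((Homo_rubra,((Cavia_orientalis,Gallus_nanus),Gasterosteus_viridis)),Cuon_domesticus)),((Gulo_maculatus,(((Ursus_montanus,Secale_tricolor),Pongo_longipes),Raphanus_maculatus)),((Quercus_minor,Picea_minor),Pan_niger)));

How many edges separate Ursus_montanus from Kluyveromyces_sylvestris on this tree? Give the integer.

11

The MRCA of Ursus_montanus and Kluyveromyces_sylvestris is the root of the tree.
From Ursus_montanus up to that node: 6 branches. From Kluyveromyces_sylvestris up to the same node: 5 branches. Total: 6 + 5 = 11.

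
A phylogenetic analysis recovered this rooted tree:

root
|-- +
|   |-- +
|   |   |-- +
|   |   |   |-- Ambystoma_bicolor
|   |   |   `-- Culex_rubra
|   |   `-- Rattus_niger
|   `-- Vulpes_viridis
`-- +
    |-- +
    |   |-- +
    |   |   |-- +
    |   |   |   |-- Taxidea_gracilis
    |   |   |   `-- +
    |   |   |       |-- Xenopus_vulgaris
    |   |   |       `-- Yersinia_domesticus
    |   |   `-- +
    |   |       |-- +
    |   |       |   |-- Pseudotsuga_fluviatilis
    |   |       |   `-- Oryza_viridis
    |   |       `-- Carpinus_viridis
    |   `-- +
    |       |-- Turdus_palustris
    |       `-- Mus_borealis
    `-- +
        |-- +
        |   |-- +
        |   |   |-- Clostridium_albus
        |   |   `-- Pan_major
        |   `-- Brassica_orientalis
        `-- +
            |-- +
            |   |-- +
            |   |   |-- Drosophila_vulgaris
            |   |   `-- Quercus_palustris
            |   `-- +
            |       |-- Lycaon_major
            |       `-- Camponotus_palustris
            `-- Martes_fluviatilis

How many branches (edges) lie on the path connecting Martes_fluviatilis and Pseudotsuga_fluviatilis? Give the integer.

8

The MRCA of Martes_fluviatilis and Pseudotsuga_fluviatilis is the node subtending ((((Taxidea_gracilis,(Xenopus_vulgaris,Yersinia_domesticus)),((Pseudotsuga_fluviatilis,Oryza_viridis),Carpinus_viridis)),(Turdus_palustris,Mus_borealis)),(((Clostridium_albus,Pan_major),Brassica_orientalis),(((Drosophila_vulgaris,Quercus_palustris),(Lycaon_major,Camponotus_palustris)),Martes_fluviatilis))).
From Martes_fluviatilis up to that node: 3 branches. From Pseudotsuga_fluviatilis up to the same node: 5 branches. Total: 3 + 5 = 8.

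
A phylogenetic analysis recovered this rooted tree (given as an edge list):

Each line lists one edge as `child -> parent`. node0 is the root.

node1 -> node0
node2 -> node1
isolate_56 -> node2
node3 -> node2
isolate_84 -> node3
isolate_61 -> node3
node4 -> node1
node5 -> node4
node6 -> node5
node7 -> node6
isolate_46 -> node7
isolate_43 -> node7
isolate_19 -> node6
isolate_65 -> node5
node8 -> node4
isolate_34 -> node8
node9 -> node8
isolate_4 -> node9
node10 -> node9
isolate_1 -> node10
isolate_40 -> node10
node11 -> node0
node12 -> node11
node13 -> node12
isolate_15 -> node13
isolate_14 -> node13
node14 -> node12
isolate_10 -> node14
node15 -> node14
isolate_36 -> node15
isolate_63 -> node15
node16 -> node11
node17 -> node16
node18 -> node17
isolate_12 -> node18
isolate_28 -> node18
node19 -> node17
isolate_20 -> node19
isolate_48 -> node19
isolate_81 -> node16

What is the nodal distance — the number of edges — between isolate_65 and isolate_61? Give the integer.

The MRCA of isolate_65 and isolate_61 is the node subtending ((isolate_56,(isolate_84,isolate_61)),((((isolate_46,isolate_43),isolate_19),isolate_65),(isolate_34,(isolate_4,(isolate_1,isolate_40))))).
From isolate_65 up to that node: 3 branches. From isolate_61 up to the same node: 3 branches. Total: 3 + 3 = 6.

6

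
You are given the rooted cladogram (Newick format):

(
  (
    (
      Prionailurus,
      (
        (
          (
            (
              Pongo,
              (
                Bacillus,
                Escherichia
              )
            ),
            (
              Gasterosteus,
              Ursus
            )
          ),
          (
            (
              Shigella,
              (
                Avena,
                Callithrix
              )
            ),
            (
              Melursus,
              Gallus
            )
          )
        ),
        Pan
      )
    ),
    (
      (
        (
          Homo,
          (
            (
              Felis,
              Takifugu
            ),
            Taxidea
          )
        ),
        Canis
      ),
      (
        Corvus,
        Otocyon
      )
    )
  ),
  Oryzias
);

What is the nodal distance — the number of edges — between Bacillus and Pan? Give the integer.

6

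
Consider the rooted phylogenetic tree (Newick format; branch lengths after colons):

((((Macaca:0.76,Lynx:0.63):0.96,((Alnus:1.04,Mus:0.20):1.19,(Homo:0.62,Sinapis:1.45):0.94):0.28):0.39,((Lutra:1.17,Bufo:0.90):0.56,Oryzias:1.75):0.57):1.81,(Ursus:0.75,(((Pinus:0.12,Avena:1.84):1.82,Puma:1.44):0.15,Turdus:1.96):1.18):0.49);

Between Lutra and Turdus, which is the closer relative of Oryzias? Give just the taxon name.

The MRCA of Oryzias and Lutra subtends ((Lutra,Bufo),Oryzias) (3 taxa).
The MRCA of Oryzias and Turdus is the root, subtending the entire tree (14 taxa).
The first is nested inside the second, so Oryzias shares a more recent common ancestor with Lutra.

Lutra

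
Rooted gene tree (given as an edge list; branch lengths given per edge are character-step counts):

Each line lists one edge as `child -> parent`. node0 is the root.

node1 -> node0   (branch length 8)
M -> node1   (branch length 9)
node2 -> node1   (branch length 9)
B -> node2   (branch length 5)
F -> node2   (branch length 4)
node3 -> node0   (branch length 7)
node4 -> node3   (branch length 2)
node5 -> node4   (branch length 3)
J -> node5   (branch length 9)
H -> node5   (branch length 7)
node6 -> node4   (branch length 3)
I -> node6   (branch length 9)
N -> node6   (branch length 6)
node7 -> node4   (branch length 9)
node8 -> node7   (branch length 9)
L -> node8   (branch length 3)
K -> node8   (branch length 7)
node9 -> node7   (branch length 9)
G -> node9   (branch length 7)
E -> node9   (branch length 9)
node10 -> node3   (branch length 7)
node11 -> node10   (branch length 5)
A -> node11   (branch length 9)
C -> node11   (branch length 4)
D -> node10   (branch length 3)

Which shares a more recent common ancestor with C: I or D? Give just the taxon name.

The MRCA of C and D subtends ((A,C),D) (3 taxa).
The MRCA of C and I subtends (((J,H),(I,N),((L,K),(G,E))),((A,C),D)) (11 taxa).
The first is nested inside the second, so C shares a more recent common ancestor with D.

D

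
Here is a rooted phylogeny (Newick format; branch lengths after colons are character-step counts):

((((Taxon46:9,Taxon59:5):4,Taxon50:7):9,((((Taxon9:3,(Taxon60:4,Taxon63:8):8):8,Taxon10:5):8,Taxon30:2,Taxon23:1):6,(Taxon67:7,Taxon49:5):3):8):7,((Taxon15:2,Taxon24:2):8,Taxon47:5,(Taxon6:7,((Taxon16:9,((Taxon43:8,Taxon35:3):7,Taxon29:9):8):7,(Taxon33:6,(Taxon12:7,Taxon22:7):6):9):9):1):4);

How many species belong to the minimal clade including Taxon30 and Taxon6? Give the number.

22

The MRCA of Taxon30 and Taxon6 is the root, so the clade is the entire tree.
That clade contains 22 terminal taxa: Taxon10, Taxon12, Taxon15, Taxon16, Taxon22, Taxon23, Taxon24, Taxon29, Taxon30, Taxon33, Taxon35, Taxon43, Taxon46, Taxon47, Taxon49, Taxon50, Taxon59, Taxon6, Taxon60, Taxon63, Taxon67, Taxon9.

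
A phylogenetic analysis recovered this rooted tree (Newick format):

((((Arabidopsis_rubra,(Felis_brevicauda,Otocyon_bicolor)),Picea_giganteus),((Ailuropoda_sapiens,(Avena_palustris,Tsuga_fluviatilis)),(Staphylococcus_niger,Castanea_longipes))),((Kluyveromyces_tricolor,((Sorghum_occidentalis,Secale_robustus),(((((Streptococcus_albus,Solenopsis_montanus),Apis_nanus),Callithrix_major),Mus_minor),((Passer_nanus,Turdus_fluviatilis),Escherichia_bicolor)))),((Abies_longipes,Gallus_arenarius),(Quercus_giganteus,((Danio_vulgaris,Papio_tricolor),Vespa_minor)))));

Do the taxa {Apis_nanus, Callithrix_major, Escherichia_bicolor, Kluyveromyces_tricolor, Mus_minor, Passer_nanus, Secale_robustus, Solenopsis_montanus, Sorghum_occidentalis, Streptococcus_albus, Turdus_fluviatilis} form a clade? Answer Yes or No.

Yes

The most recent common ancestor of these taxa subtends (Kluyveromyces_tricolor,((Sorghum_occidentalis,Secale_robustus),(((((Streptococcus_albus,Solenopsis_montanus),Apis_nanus),Callithrix_major),Mus_minor),((Passer_nanus,Turdus_fluviatilis),Escherichia_bicolor)))).
That clade has exactly 11 tips — every listed taxon and nothing else — so the group is monophyletic.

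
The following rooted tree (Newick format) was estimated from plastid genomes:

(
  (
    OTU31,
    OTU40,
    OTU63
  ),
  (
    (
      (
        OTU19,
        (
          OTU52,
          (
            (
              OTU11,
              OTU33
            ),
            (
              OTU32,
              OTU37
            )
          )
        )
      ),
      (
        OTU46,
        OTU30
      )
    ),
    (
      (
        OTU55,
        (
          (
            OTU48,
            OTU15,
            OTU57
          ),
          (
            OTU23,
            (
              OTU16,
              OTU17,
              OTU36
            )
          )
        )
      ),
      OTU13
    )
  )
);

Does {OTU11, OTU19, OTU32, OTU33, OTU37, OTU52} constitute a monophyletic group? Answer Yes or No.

The most recent common ancestor of these taxa subtends (OTU19,(OTU52,((OTU11,OTU33),(OTU32,OTU37)))).
That clade has exactly 6 tips — every listed taxon and nothing else — so the group is monophyletic.

Yes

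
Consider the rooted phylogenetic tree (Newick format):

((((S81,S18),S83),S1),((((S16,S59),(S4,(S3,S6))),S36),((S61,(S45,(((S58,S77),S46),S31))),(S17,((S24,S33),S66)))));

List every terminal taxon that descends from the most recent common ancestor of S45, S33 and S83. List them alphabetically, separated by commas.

Tracing S45: it sits inside (S45,(((S58,S77),S46),S31)).
Tracing S33: it sits inside (S24,S33).
Tracing S83: it sits inside ((S81,S18),S83).
The smallest clade enclosing all 3 is the whole tree (their MRCA is the root), so the answer is all 20 tips in alphabetical order.

S1, S16, S17, S18, S24, S3, S31, S33, S36, S4, S45, S46, S58, S59, S6, S61, S66, S77, S81, S83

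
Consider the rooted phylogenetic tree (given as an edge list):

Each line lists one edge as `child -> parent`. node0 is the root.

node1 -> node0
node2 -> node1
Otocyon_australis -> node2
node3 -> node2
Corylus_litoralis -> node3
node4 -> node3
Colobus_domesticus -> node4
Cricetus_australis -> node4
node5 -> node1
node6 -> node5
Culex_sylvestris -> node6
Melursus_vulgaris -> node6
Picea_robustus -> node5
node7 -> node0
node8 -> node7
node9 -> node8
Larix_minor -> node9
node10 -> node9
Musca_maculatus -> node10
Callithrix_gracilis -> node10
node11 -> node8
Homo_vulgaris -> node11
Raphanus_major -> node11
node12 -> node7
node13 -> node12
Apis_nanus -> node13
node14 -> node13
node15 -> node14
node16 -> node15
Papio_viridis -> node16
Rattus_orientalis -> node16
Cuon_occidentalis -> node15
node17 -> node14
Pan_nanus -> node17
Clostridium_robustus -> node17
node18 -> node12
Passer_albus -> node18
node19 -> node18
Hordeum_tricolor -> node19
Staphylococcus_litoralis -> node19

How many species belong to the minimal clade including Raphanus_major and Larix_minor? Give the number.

The MRCA of Raphanus_major and Larix_minor is the node subtending ((Larix_minor,(Musca_maculatus,Callithrix_gracilis)),(Homo_vulgaris,Raphanus_major)).
That clade contains 5 terminal taxa: Callithrix_gracilis, Homo_vulgaris, Larix_minor, Musca_maculatus, Raphanus_major.

5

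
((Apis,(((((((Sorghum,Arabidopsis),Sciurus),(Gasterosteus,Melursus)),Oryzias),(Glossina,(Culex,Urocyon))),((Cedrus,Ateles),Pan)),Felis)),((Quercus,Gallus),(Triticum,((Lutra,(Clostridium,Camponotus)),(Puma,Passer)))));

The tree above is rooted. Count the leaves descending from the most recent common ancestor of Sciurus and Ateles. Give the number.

12

The MRCA of Sciurus and Ateles is the node subtending ((((((Sorghum,Arabidopsis),Sciurus),(Gasterosteus,Melursus)),Oryzias),(Glossina,(Culex,Urocyon))),((Cedrus,Ateles),Pan)).
That clade contains 12 terminal taxa: Arabidopsis, Ateles, Cedrus, Culex, Gasterosteus, Glossina, Melursus, Oryzias, Pan, Sciurus, Sorghum, Urocyon.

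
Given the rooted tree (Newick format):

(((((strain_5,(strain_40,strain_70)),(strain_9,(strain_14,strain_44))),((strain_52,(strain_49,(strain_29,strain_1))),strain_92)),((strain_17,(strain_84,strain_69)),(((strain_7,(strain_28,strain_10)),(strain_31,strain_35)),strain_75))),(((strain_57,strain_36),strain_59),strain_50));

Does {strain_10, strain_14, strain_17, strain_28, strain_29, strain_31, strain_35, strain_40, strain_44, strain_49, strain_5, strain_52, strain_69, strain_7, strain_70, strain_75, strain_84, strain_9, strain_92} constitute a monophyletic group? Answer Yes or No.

No

The MRCA of the listed taxa subtends ((((strain_5,(strain_40,strain_70)),(strain_9,(strain_14,strain_44))),((strain_52,(strain_49,(strain_29,strain_1))),strain_92)),((strain_17,(strain_84,strain_69)),(((strain_7,(strain_28,strain_10)),(strain_31,strain_35)),strain_75))).
That clade also contains strain_1, which is not in the proposed group, so the group is not monophyletic.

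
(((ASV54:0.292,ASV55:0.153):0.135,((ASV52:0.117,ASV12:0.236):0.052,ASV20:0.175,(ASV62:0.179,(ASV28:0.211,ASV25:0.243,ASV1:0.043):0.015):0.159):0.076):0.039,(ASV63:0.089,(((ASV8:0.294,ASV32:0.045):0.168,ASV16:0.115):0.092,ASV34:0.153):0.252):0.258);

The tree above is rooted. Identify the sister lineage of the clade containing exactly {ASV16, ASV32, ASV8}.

The clade containing exactly {ASV16, ASV32, ASV8} attaches to the tree at the node subtending (((ASV8,ASV32),ASV16),ASV34).
The other lineage descending from that same node — the sister group — is the single tip ASV34.

ASV34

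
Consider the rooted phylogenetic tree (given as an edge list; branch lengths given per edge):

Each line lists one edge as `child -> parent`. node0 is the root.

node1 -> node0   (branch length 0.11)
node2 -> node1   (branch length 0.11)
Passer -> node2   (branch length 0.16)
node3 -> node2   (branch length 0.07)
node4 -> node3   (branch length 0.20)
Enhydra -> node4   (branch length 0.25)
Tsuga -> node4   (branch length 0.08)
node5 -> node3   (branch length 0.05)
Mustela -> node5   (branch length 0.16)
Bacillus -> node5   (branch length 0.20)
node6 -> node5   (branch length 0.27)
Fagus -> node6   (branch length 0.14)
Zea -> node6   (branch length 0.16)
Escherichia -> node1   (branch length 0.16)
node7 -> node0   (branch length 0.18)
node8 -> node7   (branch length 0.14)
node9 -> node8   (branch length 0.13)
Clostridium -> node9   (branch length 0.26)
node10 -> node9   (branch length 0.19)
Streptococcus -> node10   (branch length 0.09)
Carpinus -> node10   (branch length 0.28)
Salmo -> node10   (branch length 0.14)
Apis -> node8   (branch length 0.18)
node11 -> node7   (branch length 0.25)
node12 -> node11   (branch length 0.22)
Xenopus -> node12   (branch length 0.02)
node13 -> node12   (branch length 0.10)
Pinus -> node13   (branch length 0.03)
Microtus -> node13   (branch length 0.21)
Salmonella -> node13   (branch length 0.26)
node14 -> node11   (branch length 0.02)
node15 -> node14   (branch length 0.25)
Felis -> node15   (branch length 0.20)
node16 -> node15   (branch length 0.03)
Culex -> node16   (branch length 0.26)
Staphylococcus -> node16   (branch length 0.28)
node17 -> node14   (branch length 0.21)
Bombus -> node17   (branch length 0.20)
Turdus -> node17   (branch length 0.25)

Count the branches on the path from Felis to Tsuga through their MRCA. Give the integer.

10

The MRCA of Felis and Tsuga is the root of the tree.
From Felis up to that node: 5 branches. From Tsuga up to the same node: 5 branches. Total: 5 + 5 = 10.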